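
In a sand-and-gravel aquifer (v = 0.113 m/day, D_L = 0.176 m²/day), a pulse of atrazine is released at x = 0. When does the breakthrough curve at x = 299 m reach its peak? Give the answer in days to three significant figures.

2630 days

For the 1D instantaneous-source solution, setting ∂C/∂t = 0 at fixed x gives v²t² + 2Dt − x² = 0, so t = (√(D² + v²x²) − D)/v².
√(D² + v²x²) = √(0.176² + 0.113² × 299²) = 33.79; v² = 0.012769.
t = (33.79 − 0.176)/0.012769 = 2630 days (vs. the pure-advection estimate x/v = 2650 d).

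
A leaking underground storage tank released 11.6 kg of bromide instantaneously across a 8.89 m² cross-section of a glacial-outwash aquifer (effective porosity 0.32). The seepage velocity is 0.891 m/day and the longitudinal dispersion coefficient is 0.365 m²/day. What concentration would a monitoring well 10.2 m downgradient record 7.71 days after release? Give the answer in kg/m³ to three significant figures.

For an instantaneous plane source, C(x,t) = M/(n_e·A·√(4πDt)) · exp(−(x−vt)²/(4Dt)), with n_e·A the pore (flow) area.
Plume center vt = 0.891 × 7.71 = 6.86961 m, so the well at 10.2 m is 3.33039 m downgradient of the peak.
√(4πDt) = 5.947 m, giving peak height M/(n_e·A·√(4πDt)) = 11.6/(0.32 × 8.89 × 5.947) = 0.6857 kg/m³.
(x−vt)²/(4Dt) = (3.33039)²/(4 × 0.365 × 7.71) = 0.9853; exp(−0.9853) = 0.3733.
C = 0.6857 × 0.3733 = 0.256 kg/m³.

0.256 kg/m³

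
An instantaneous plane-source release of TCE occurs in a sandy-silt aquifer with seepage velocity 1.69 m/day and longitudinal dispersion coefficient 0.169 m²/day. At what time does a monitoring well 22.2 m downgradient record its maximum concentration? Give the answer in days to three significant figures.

For the 1D instantaneous-source solution, setting ∂C/∂t = 0 at fixed x gives v²t² + 2Dt − x² = 0, so t = (√(D² + v²x²) − D)/v².
√(D² + v²x²) = √(0.169² + 1.69² × 22.2²) = 37.52; v² = 2.8561.
t = (37.52 − 0.169)/2.8561 = 13.1 days (vs. the pure-advection estimate x/v = 13.1 d).

13.1 days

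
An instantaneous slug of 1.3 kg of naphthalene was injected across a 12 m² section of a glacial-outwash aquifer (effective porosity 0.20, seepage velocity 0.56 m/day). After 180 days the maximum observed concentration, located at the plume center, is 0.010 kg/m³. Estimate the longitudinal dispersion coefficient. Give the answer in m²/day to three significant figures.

1.30 m²/day

At the plume center C_max = M/(n_e·A·√(4πDt)), so D = M²/(4πt·(n_e·A·C_max)²).
n_e·A·C_max = 0.20 × 12 × 0.010 = 0.02400 kg/m.
D = 1.3²/(4π × 180 × 0.02400²) = 1.30 m²/day.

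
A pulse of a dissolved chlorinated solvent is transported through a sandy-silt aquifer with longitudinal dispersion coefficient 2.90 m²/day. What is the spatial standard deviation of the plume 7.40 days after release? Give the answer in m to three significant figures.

6.55 m

Dispersive spreading gives a Gaussian with σ² = 2Dt; advection only shifts the center.
σ = √(2 × 2.90 × 7.40) = 6.55 m.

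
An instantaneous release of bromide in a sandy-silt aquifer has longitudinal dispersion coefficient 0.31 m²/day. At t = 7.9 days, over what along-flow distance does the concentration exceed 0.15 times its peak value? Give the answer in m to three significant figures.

8.62 m

The plume is Gaussian with σ = √(2Dt) = √(2 × 0.31 × 7.9) = 2.213 m.
C/C_peak = exp(−Δx²/(2σ²)) = 0.15 ⇒ Δx = σ·√(−2 ln 0.15) = 2.213 × 1.948 = 4.311 m.
Width = 2Δx = 8.62 m.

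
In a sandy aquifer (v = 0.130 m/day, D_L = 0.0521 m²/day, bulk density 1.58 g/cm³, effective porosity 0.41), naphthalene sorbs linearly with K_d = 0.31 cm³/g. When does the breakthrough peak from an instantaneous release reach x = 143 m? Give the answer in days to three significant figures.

Retardation factor R = 1 + ρ_b·K_d/n = 1 + 1.58 × 0.31/0.41 = 2.195.
Sorption retards both mechanisms: v_R = v/R = 0.05923 m/day, D_R = D/R = 0.02374 m²/day.
Peak time from v_R²t² + 2D_R t − x² = 0: t = (√(D_R² + v_R²x²) − D_R)/v_R².
√(D_R² + v_R²x²) = √(0.02374² + 0.05923² × 143²) = 8.470; v_R² = 0.003508.
t = (8.470 − 0.02374)/0.003508 = 2410 days.

2410 days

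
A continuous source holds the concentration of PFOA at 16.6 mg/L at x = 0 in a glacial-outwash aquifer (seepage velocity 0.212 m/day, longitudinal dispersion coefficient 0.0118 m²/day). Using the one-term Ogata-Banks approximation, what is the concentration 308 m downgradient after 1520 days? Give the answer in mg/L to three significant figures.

For a continuous step input, C/C₀ ≈ ½·erfc((x−vt)/(2√(Dt))).
vt = 0.212 × 1520 = 322.24 m and 2√(Dt) = 2√(0.0118 × 1520) = 8.470 m.
Argument (x−vt)/(2√(Dt)) = (308 − 322.24)/8.470 = -1.681; ½·erfc(-1.681) = 0.9913.
C = 16.6 × 0.9913 = 16.5 mg/L.

16.5 mg/L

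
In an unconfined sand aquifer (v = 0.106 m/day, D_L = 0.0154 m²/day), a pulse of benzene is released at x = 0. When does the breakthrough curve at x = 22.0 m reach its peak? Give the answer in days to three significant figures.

206 days

For the 1D instantaneous-source solution, setting ∂C/∂t = 0 at fixed x gives v²t² + 2Dt − x² = 0, so t = (√(D² + v²x²) − D)/v².
√(D² + v²x²) = √(0.0154² + 0.106² × 22.0²) = 2.332; v² = 0.011236.
t = (2.332 − 0.0154)/0.011236 = 206 days (vs. the pure-advection estimate x/v = 208 d).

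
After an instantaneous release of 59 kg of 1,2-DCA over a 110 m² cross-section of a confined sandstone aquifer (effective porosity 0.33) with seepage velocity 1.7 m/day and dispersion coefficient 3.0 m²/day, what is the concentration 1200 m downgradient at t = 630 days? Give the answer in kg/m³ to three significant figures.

0.00117 kg/m³

For an instantaneous plane source, C(x,t) = M/(n_e·A·√(4πDt)) · exp(−(x−vt)²/(4Dt)), with n_e·A the pore (flow) area.
Plume center vt = 1.7 × 630 = 1071 m, so the well at 1200 m is 129 m downgradient of the peak.
√(4πDt) = 154.1 m, giving peak height M/(n_e·A·√(4πDt)) = 59/(0.33 × 110 × 154.1) = 0.01055 kg/m³.
(x−vt)²/(4Dt) = (129)²/(4 × 3.0 × 630) = 2.201; exp(−2.201) = 0.1107.
C = 0.01055 × 0.1107 = 0.00117 kg/m³.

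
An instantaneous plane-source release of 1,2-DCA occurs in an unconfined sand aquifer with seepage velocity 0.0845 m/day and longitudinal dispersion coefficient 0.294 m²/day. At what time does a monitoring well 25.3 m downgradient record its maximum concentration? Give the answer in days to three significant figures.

For the 1D instantaneous-source solution, setting ∂C/∂t = 0 at fixed x gives v²t² + 2Dt − x² = 0, so t = (√(D² + v²x²) − D)/v².
√(D² + v²x²) = √(0.294² + 0.0845² × 25.3²) = 2.158; v² = 0.00714025.
t = (2.158 − 0.294)/0.00714025 = 261 days (vs. the pure-advection estimate x/v = 299 d).

261 days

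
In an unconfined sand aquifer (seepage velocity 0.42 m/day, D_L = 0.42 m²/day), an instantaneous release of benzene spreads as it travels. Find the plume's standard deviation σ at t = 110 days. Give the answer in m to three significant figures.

9.61 m

Dispersive spreading gives a Gaussian with σ² = 2Dt; advection only shifts the center.
σ = √(2 × 0.42 × 110) = 9.61 m.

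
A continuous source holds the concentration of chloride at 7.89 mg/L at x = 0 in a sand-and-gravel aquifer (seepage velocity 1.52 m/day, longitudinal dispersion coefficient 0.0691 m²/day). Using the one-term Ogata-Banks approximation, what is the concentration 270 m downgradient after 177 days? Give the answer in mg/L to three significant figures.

3.34 mg/L

For a continuous step input, C/C₀ ≈ ½·erfc((x−vt)/(2√(Dt))).
vt = 1.52 × 177 = 269.04 m and 2√(Dt) = 2√(0.0691 × 177) = 6.994 m.
Argument (x−vt)/(2√(Dt)) = (270 − 269.04)/6.994 = 0.1373; ½·erfc(0.1373) = 0.4230.
C = 7.89 × 0.4230 = 3.34 mg/L.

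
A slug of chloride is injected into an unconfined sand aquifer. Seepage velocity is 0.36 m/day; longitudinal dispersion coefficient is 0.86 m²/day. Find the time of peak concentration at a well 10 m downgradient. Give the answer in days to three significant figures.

21.9 days

For the 1D instantaneous-source solution, setting ∂C/∂t = 0 at fixed x gives v²t² + 2Dt − x² = 0, so t = (√(D² + v²x²) − D)/v².
√(D² + v²x²) = √(0.86² + 0.36² × 10²) = 3.701; v² = 0.1296.
t = (3.701 − 0.86)/0.1296 = 21.9 days (vs. the pure-advection estimate x/v = 27.8 d).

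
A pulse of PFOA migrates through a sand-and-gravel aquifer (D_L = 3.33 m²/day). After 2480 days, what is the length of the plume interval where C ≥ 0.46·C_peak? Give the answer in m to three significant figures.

320 m

The plume is Gaussian with σ = √(2Dt) = √(2 × 3.33 × 2480) = 128.5 m.
C/C_peak = exp(−Δx²/(2σ²)) = 0.46 ⇒ Δx = σ·√(−2 ln 0.46) = 128.5 × 1.246 = 160.1 m.
Width = 2Δx = 320 m.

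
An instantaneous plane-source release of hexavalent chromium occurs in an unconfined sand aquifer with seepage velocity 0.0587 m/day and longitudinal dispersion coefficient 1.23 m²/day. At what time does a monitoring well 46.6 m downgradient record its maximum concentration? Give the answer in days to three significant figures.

513 days

For the 1D instantaneous-source solution, setting ∂C/∂t = 0 at fixed x gives v²t² + 2Dt − x² = 0, so t = (√(D² + v²x²) − D)/v².
√(D² + v²x²) = √(1.23² + 0.0587² × 46.6²) = 2.999; v² = 0.00344569.
t = (2.999 − 1.23)/0.00344569 = 513 days (vs. the pure-advection estimate x/v = 794 d).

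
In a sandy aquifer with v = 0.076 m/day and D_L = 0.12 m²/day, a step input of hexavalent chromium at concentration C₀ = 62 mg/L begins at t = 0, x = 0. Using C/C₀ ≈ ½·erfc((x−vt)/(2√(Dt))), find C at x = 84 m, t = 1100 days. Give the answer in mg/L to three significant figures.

30.4 mg/L

For a continuous step input, C/C₀ ≈ ½·erfc((x−vt)/(2√(Dt))).
vt = 0.076 × 1100 = 83.6 m and 2√(Dt) = 2√(0.12 × 1100) = 22.98 m.
Argument (x−vt)/(2√(Dt)) = (84 − 83.6)/22.98 = 0.01741; ½·erfc(0.01741) = 0.4902.
C = 62 × 0.4902 = 30.4 mg/L.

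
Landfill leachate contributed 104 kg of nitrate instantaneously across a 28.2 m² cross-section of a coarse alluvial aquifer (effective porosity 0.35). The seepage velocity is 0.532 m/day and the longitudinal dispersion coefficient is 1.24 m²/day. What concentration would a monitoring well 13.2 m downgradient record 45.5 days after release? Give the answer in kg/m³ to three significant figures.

0.231 kg/m³

For an instantaneous plane source, C(x,t) = M/(n_e·A·√(4πDt)) · exp(−(x−vt)²/(4Dt)), with n_e·A the pore (flow) area.
Plume center vt = 0.532 × 45.5 = 24.206 m, so the well at 13.2 m is 11.006 m upgradient of the peak.
√(4πDt) = 26.63 m, giving peak height M/(n_e·A·√(4πDt)) = 104/(0.35 × 28.2 × 26.63) = 0.3957 kg/m³.
(x−vt)²/(4Dt) = (-11.006)²/(4 × 1.24 × 45.5) = 0.5367; exp(−0.5367) = 0.5847.
C = 0.3957 × 0.5847 = 0.231 kg/m³.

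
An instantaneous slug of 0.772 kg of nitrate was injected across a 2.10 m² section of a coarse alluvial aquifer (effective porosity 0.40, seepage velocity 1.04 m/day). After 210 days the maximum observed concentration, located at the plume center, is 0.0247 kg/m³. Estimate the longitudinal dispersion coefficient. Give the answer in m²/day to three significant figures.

At the plume center C_max = M/(n_e·A·√(4πDt)), so D = M²/(4πt·(n_e·A·C_max)²).
n_e·A·C_max = 0.40 × 2.10 × 0.0247 = 0.02075 kg/m.
D = 0.772²/(4π × 210 × 0.02075²) = 0.525 m²/day.

0.525 m²/day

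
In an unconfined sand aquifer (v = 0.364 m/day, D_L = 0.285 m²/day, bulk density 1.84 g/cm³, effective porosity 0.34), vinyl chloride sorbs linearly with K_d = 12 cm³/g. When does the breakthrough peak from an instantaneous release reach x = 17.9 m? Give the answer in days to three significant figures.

3100 days

Retardation factor R = 1 + ρ_b·K_d/n = 1 + 1.84 × 12/0.34 = 65.94.
Sorption retards both mechanisms: v_R = v/R = 0.005520 m/day, D_R = D/R = 0.004322 m²/day.
Peak time from v_R²t² + 2D_R t − x² = 0: t = (√(D_R² + v_R²x²) − D_R)/v_R².
√(D_R² + v_R²x²) = √(0.004322² + 0.005520² × 17.9²) = 0.09890; v_R² = 3.047e-05.
t = (0.09890 − 0.004322)/3.047e-05 = 3100 days.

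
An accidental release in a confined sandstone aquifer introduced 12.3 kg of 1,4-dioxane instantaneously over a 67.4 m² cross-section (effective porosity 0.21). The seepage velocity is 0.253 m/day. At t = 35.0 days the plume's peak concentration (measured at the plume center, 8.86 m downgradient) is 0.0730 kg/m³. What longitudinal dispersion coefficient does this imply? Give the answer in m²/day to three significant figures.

At the plume center C_max = M/(n_e·A·√(4πDt)), so D = M²/(4πt·(n_e·A·C_max)²).
n_e·A·C_max = 0.21 × 67.4 × 0.0730 = 1.033 kg/m.
D = 12.3²/(4π × 35.0 × 1.033²) = 0.322 m²/day.

0.322 m²/day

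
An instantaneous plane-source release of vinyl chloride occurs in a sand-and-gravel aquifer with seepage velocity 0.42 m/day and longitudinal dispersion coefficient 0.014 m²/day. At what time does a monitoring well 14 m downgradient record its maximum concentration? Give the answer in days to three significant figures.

33.3 days

For the 1D instantaneous-source solution, setting ∂C/∂t = 0 at fixed x gives v²t² + 2Dt − x² = 0, so t = (√(D² + v²x²) − D)/v².
√(D² + v²x²) = √(0.014² + 0.42² × 14²) = 5.880; v² = 0.1764.
t = (5.880 − 0.014)/0.1764 = 33.3 days (vs. the pure-advection estimate x/v = 33.3 d).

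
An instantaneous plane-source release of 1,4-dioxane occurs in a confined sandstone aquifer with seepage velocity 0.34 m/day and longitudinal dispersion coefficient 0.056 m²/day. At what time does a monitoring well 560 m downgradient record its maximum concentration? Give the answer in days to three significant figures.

For the 1D instantaneous-source solution, setting ∂C/∂t = 0 at fixed x gives v²t² + 2Dt − x² = 0, so t = (√(D² + v²x²) − D)/v².
√(D² + v²x²) = √(0.056² + 0.34² × 560²) = 190.4; v² = 0.1156.
t = (190.4 − 0.056)/0.1156 = 1650 days (vs. the pure-advection estimate x/v = 1650 d).

1650 days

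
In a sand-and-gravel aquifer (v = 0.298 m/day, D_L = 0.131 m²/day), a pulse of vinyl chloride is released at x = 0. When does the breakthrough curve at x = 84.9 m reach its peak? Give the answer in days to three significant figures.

For the 1D instantaneous-source solution, setting ∂C/∂t = 0 at fixed x gives v²t² + 2Dt − x² = 0, so t = (√(D² + v²x²) − D)/v².
√(D² + v²x²) = √(0.131² + 0.298² × 84.9²) = 25.30; v² = 0.088804.
t = (25.30 − 0.131)/0.088804 = 283 days (vs. the pure-advection estimate x/v = 285 d).

283 days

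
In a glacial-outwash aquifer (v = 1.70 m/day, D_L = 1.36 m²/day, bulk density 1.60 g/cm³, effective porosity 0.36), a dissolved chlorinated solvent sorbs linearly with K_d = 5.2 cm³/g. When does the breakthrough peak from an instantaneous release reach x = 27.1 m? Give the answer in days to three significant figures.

Retardation factor R = 1 + ρ_b·K_d/n = 1 + 1.60 × 5.2/0.36 = 24.11.
Sorption retards both mechanisms: v_R = v/R = 0.07051 m/day, D_R = D/R = 0.05641 m²/day.
Peak time from v_R²t² + 2D_R t − x² = 0: t = (√(D_R² + v_R²x²) − D_R)/v_R².
√(D_R² + v_R²x²) = √(0.05641² + 0.07051² × 27.1²) = 1.912; v_R² = 0.004972.
t = (1.912 − 0.05641)/0.004972 = 373 days.

373 days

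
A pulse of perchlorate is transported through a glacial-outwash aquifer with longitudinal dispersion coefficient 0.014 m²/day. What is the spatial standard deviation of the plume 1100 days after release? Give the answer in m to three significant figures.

Dispersive spreading gives a Gaussian with σ² = 2Dt; advection only shifts the center.
σ = √(2 × 0.014 × 1100) = 5.55 m.

5.55 m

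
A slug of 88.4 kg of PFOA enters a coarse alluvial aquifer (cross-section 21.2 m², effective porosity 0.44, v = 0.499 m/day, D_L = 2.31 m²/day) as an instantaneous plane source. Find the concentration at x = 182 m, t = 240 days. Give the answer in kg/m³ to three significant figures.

0.0198 kg/m³

For an instantaneous plane source, C(x,t) = M/(n_e·A·√(4πDt)) · exp(−(x−vt)²/(4Dt)), with n_e·A the pore (flow) area.
Plume center vt = 0.499 × 240 = 119.76 m, so the well at 182 m is 62.24 m downgradient of the peak.
√(4πDt) = 83.47 m, giving peak height M/(n_e·A·√(4πDt)) = 88.4/(0.44 × 21.2 × 83.47) = 0.1135 kg/m³.
(x−vt)²/(4Dt) = (62.24)²/(4 × 2.31 × 240) = 1.747; exp(−1.747) = 0.1743.
C = 0.1135 × 0.1743 = 0.0198 kg/m³.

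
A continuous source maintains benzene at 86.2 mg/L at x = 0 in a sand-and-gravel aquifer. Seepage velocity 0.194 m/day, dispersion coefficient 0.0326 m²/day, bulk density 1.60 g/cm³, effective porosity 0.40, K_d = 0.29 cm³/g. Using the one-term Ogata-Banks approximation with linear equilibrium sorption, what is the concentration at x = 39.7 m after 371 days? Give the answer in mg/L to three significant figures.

Retardation factor R = 1 + ρ_b·K_d/n = 1 + 1.60 × 0.29/0.40 = 2.160.
Sorption retards both mechanisms: v_R = v/R = 0.08981 m/day, D_R = D/R = 0.01509 m²/day.
v_R·t = 0.08981 × 371 = 33.31951 m; 2√(D_R t) = 4.732 m; argument = (39.7 − 33.31951)/4.732 = 1.348.
C = C₀ × ½·erfc(1.348) = 86.2 × 0.02830 = 2.44 mg/L.

2.44 mg/L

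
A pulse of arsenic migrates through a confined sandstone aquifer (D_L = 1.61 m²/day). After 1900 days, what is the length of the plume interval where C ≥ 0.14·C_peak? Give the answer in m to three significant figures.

310 m

The plume is Gaussian with σ = √(2Dt) = √(2 × 1.61 × 1900) = 78.22 m.
C/C_peak = exp(−Δx²/(2σ²)) = 0.14 ⇒ Δx = σ·√(−2 ln 0.14) = 78.22 × 1.983 = 155.1 m.
Width = 2Δx = 310 m.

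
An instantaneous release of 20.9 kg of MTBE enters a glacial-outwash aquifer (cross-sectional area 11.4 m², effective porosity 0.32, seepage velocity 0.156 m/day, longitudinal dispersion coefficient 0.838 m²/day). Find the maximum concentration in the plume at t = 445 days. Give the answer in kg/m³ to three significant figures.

0.0837 kg/m³

The peak of an instantaneous 1D plume sits at x = vt; there the Gaussian factor is 1 and C_max = M/(n_e·A·√(4πDt)), where n_e·A is the pore area the mass is dissolved in.
√(4πDt) = √(4π × 0.838 × 445) = 68.46 m, so C_max = 20.9/(0.32 × 11.4 × 68.46) = 0.0837 kg/m³.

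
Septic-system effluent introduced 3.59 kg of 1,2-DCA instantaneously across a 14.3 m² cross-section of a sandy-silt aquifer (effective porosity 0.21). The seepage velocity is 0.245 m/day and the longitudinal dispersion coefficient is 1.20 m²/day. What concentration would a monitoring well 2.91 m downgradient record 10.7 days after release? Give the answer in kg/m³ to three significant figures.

0.0940 kg/m³

For an instantaneous plane source, C(x,t) = M/(n_e·A·√(4πDt)) · exp(−(x−vt)²/(4Dt)), with n_e·A the pore (flow) area.
Plume center vt = 0.245 × 10.7 = 2.6215 m, so the well at 2.91 m is 0.2885 m downgradient of the peak.
√(4πDt) = 12.70 m, giving peak height M/(n_e·A·√(4πDt)) = 3.59/(0.21 × 14.3 × 12.70) = 0.09413 kg/m³.
(x−vt)²/(4Dt) = (0.2885)²/(4 × 1.20 × 10.7) = 0.001621; exp(−0.001621) = 0.9984.
C = 0.09413 × 0.9984 = 0.0940 kg/m³.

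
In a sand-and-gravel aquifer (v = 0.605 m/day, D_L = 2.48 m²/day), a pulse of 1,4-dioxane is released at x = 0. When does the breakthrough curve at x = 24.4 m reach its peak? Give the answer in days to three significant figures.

For the 1D instantaneous-source solution, setting ∂C/∂t = 0 at fixed x gives v²t² + 2Dt − x² = 0, so t = (√(D² + v²x²) − D)/v².
√(D² + v²x²) = √(2.48² + 0.605² × 24.4²) = 14.97; v² = 0.366025.
t = (14.97 − 2.48)/0.366025 = 34.1 days (vs. the pure-advection estimate x/v = 40.3 d).

34.1 days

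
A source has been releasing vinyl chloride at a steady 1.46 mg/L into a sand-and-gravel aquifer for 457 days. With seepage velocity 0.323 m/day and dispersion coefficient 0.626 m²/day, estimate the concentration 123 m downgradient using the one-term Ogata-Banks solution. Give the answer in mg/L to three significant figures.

1.24 mg/L

For a continuous step input, C/C₀ ≈ ½·erfc((x−vt)/(2√(Dt))).
vt = 0.323 × 457 = 147.611 m and 2√(Dt) = 2√(0.626 × 457) = 33.83 m.
Argument (x−vt)/(2√(Dt)) = (123 − 147.611)/33.83 = -0.7275; ½·erfc(-0.7275) = 0.8482.
C = 1.46 × 0.8482 = 1.24 mg/L.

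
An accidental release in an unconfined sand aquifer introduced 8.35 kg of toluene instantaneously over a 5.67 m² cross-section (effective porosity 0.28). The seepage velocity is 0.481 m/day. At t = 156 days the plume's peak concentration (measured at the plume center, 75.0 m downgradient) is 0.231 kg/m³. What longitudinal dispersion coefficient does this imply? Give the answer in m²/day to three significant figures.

0.264 m²/day

At the plume center C_max = M/(n_e·A·√(4πDt)), so D = M²/(4πt·(n_e·A·C_max)²).
n_e·A·C_max = 0.28 × 5.67 × 0.231 = 0.3667 kg/m.
D = 8.35²/(4π × 156 × 0.3667²) = 0.264 m²/day.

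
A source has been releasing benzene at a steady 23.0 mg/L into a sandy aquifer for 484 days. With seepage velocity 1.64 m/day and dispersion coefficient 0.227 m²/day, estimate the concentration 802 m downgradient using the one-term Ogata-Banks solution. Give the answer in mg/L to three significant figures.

For a continuous step input, C/C₀ ≈ ½·erfc((x−vt)/(2√(Dt))).
vt = 1.64 × 484 = 793.76 m and 2√(Dt) = 2√(0.227 × 484) = 20.96 m.
Argument (x−vt)/(2√(Dt)) = (802 − 793.76)/20.96 = 0.3931; ½·erfc(0.3931) = 0.2891.
C = 23.0 × 0.2891 = 6.65 mg/L.

6.65 mg/L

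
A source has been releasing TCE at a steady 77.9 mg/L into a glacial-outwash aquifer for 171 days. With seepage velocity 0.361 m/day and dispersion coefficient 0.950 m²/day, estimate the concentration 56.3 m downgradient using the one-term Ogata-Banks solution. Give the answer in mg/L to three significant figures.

48.2 mg/L

For a continuous step input, C/C₀ ≈ ½·erfc((x−vt)/(2√(Dt))).
vt = 0.361 × 171 = 61.731 m and 2√(Dt) = 2√(0.950 × 171) = 25.49 m.
Argument (x−vt)/(2√(Dt)) = (56.3 − 61.731)/25.49 = -0.2131; ½·erfc(-0.2131) = 0.6184.
C = 77.9 × 0.6184 = 48.2 mg/L.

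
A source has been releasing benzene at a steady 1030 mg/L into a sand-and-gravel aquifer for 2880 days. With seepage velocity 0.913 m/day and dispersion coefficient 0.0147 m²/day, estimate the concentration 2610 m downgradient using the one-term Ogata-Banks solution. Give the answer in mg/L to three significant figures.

For a continuous step input, C/C₀ ≈ ½·erfc((x−vt)/(2√(Dt))).
vt = 0.913 × 2880 = 2629.44 m and 2√(Dt) = 2√(0.0147 × 2880) = 13.01 m.
Argument (x−vt)/(2√(Dt)) = (2610 − 2629.44)/13.01 = -1.494; ½·erfc(-1.494) = 0.9827.
C = 1030 × 0.9827 = 1010 mg/L.

1010 mg/L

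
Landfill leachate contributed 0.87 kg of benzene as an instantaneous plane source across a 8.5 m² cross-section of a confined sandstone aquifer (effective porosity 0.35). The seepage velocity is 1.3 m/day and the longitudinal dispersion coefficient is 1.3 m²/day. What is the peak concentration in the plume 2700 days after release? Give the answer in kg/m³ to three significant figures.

0.00139 kg/m³

The peak of an instantaneous 1D plume sits at x = vt; there the Gaussian factor is 1 and C_max = M/(n_e·A·√(4πDt)), where n_e·A is the pore area the mass is dissolved in.
√(4πDt) = √(4π × 1.3 × 2700) = 210.0 m, so C_max = 0.87/(0.35 × 8.5 × 210.0) = 0.00139 kg/m³.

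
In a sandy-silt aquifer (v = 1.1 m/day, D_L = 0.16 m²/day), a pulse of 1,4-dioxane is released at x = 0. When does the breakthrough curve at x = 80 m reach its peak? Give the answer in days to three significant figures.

For the 1D instantaneous-source solution, setting ∂C/∂t = 0 at fixed x gives v²t² + 2Dt − x² = 0, so t = (√(D² + v²x²) − D)/v².
√(D² + v²x²) = √(0.16² + 1.1² × 80²) = 88.00; v² = 1.21.
t = (88.00 − 0.16)/1.21 = 72.6 days (vs. the pure-advection estimate x/v = 72.7 d).

72.6 days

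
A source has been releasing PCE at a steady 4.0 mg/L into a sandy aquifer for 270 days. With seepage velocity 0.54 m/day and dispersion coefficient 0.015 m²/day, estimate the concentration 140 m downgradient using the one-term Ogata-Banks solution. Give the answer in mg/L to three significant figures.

3.92 mg/L

For a continuous step input, C/C₀ ≈ ½·erfc((x−vt)/(2√(Dt))).
vt = 0.54 × 270 = 145.8 m and 2√(Dt) = 2√(0.015 × 270) = 4.025 m.
Argument (x−vt)/(2√(Dt)) = (140 − 145.8)/4.025 = -1.441; ½·erfc(-1.441) = 0.9792.
C = 4.0 × 0.9792 = 3.92 mg/L.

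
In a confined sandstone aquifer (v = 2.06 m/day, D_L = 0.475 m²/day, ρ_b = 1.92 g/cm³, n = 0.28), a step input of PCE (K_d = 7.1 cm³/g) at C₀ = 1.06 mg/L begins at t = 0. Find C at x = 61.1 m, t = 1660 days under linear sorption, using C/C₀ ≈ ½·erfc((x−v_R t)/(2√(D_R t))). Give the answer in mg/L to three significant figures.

Retardation factor R = 1 + ρ_b·K_d/n = 1 + 1.92 × 7.1/0.28 = 49.69.
Sorption retards both mechanisms: v_R = v/R = 0.04146 m/day, D_R = D/R = 0.009559 m²/day.
v_R·t = 0.04146 × 1660 = 68.8236 m; 2√(D_R t) = 7.967 m; argument = (61.1 − 68.8236)/7.967 = -0.9694.
C = C₀ × ½·erfc(-0.9694) = 1.06 × 0.9148 = 0.970 mg/L.

0.970 mg/L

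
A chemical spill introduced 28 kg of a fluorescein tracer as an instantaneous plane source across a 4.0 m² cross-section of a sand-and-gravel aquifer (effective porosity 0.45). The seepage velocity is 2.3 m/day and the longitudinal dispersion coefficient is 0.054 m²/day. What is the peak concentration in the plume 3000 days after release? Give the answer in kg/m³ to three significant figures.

0.345 kg/m³

The peak of an instantaneous 1D plume sits at x = vt; there the Gaussian factor is 1 and C_max = M/(n_e·A·√(4πDt)), where n_e·A is the pore area the mass is dissolved in.
√(4πDt) = √(4π × 0.054 × 3000) = 45.12 m, so C_max = 28/(0.45 × 4.0 × 45.12) = 0.345 kg/m³.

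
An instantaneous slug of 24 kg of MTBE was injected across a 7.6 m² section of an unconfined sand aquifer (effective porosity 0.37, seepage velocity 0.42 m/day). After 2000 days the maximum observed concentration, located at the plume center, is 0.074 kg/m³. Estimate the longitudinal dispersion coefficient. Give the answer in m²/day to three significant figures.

At the plume center C_max = M/(n_e·A·√(4πDt)), so D = M²/(4πt·(n_e·A·C_max)²).
n_e·A·C_max = 0.37 × 7.6 × 0.074 = 0.2081 kg/m.
D = 24²/(4π × 2000 × 0.2081²) = 0.529 m²/day.

0.529 m²/day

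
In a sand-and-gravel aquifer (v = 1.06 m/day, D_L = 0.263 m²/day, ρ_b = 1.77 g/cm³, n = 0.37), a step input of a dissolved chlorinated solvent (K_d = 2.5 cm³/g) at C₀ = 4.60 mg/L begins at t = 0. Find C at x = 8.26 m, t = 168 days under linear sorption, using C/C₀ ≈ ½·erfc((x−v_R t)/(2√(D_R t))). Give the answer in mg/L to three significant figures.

Retardation factor R = 1 + ρ_b·K_d/n = 1 + 1.77 × 2.5/0.37 = 12.96.
Sorption retards both mechanisms: v_R = v/R = 0.08179 m/day, D_R = D/R = 0.02029 m²/day.
v_R·t = 0.08179 × 168 = 13.74072 m; 2√(D_R t) = 3.693 m; argument = (8.26 − 13.74072)/3.693 = -1.484.
C = C₀ × ½·erfc(-1.484) = 4.60 × 0.9821 = 4.52 mg/L.

4.52 mg/L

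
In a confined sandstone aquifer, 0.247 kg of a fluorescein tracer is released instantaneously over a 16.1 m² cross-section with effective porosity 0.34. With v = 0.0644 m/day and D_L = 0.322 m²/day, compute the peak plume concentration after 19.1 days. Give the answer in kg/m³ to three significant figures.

0.00513 kg/m³

The peak of an instantaneous 1D plume sits at x = vt; there the Gaussian factor is 1 and C_max = M/(n_e·A·√(4πDt)), where n_e·A is the pore area the mass is dissolved in.
√(4πDt) = √(4π × 0.322 × 19.1) = 8.791 m, so C_max = 0.247/(0.34 × 16.1 × 8.791) = 0.00513 kg/m³.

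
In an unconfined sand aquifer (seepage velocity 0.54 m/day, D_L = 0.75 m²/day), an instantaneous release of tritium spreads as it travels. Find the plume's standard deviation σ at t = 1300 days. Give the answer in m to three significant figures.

Dispersive spreading gives a Gaussian with σ² = 2Dt; advection only shifts the center.
σ = √(2 × 0.75 × 1300) = 44.2 m.

44.2 m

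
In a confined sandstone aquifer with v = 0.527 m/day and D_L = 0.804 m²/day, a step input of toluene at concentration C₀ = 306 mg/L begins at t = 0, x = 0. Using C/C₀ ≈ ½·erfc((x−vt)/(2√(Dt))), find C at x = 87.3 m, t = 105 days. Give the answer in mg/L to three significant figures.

For a continuous step input, C/C₀ ≈ ½·erfc((x−vt)/(2√(Dt))).
vt = 0.527 × 105 = 55.335 m and 2√(Dt) = 2√(0.804 × 105) = 18.38 m.
Argument (x−vt)/(2√(Dt)) = (87.3 − 55.335)/18.38 = 1.739; ½·erfc(1.739) = 0.006960.
C = 306 × 0.006960 = 2.13 mg/L.

2.13 mg/L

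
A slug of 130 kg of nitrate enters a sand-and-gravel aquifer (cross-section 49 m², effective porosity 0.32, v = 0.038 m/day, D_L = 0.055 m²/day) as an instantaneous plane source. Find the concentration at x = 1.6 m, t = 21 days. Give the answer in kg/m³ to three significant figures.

For an instantaneous plane source, C(x,t) = M/(n_e·A·√(4πDt)) · exp(−(x−vt)²/(4Dt)), with n_e·A the pore (flow) area.
Plume center vt = 0.038 × 21 = 0.798 m, so the well at 1.6 m is 0.802 m downgradient of the peak.
√(4πDt) = 3.810 m, giving peak height M/(n_e·A·√(4πDt)) = 130/(0.32 × 49 × 3.810) = 2.176 kg/m³.
(x−vt)²/(4Dt) = (0.802)²/(4 × 0.055 × 21) = 0.1392; exp(−0.1392) = 0.8701.
C = 2.176 × 0.8701 = 1.89 kg/m³.

1.89 kg/m³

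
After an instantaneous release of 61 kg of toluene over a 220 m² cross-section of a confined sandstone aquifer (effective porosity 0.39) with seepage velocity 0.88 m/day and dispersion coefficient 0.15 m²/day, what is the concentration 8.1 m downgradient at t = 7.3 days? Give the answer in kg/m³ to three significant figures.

0.101 kg/m³

For an instantaneous plane source, C(x,t) = M/(n_e·A·√(4πDt)) · exp(−(x−vt)²/(4Dt)), with n_e·A the pore (flow) area.
Plume center vt = 0.88 × 7.3 = 6.424 m, so the well at 8.1 m is 1.676 m downgradient of the peak.
√(4πDt) = 3.709 m, giving peak height M/(n_e·A·√(4πDt)) = 61/(0.39 × 220 × 3.709) = 0.1917 kg/m³.
(x−vt)²/(4Dt) = (1.676)²/(4 × 0.15 × 7.3) = 0.6413; exp(−0.6413) = 0.5266.
C = 0.1917 × 0.5266 = 0.101 kg/m³.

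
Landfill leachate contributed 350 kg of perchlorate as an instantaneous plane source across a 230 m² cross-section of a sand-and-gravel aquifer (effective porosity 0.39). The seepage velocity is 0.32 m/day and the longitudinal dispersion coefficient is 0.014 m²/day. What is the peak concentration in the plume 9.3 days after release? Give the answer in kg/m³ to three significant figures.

3.05 kg/m³

The peak of an instantaneous 1D plume sits at x = vt; there the Gaussian factor is 1 and C_max = M/(n_e·A·√(4πDt)), where n_e·A is the pore area the mass is dissolved in.
√(4πDt) = √(4π × 0.014 × 9.3) = 1.279 m, so C_max = 350/(0.39 × 230 × 1.279) = 3.05 kg/m³.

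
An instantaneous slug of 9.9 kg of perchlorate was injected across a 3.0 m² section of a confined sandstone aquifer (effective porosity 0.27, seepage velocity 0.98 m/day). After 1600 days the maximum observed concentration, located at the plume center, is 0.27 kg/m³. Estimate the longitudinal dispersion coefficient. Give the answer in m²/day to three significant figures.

0.102 m²/day

At the plume center C_max = M/(n_e·A·√(4πDt)), so D = M²/(4πt·(n_e·A·C_max)²).
n_e·A·C_max = 0.27 × 3.0 × 0.27 = 0.2187 kg/m.
D = 9.9²/(4π × 1600 × 0.2187²) = 0.102 m²/day.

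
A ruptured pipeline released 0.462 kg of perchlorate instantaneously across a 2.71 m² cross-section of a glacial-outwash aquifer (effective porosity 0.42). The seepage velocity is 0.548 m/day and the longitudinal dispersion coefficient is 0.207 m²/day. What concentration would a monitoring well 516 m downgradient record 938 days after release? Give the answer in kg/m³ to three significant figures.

0.00818 kg/m³

For an instantaneous plane source, C(x,t) = M/(n_e·A·√(4πDt)) · exp(−(x−vt)²/(4Dt)), with n_e·A the pore (flow) area.
Plume center vt = 0.548 × 938 = 514.024 m, so the well at 516 m is 1.976 m downgradient of the peak.
√(4πDt) = 49.40 m, giving peak height M/(n_e·A·√(4πDt)) = 0.462/(0.42 × 2.71 × 49.40) = 0.008217 kg/m³.
(x−vt)²/(4Dt) = (1.976)²/(4 × 0.207 × 938) = 0.005027; exp(−0.005027) = 0.9950.
C = 0.008217 × 0.9950 = 0.00818 kg/m³.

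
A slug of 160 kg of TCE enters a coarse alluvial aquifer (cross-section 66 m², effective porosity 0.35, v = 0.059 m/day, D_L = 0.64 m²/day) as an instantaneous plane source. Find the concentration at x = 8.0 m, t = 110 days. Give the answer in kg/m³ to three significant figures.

For an instantaneous plane source, C(x,t) = M/(n_e·A·√(4πDt)) · exp(−(x−vt)²/(4Dt)), with n_e·A the pore (flow) area.
Plume center vt = 0.059 × 110 = 6.49 m, so the well at 8.0 m is 1.51 m downgradient of the peak.
√(4πDt) = 29.74 m, giving peak height M/(n_e·A·√(4πDt)) = 160/(0.35 × 66 × 29.74) = 0.2329 kg/m³.
(x−vt)²/(4Dt) = (1.51)²/(4 × 0.64 × 110) = 0.008097; exp(−0.008097) = 0.9919.
C = 0.2329 × 0.9919 = 0.231 kg/m³.

0.231 kg/m³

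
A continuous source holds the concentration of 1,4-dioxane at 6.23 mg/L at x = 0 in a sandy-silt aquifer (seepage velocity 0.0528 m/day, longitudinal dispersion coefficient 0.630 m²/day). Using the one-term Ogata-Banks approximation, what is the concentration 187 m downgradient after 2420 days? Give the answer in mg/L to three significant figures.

0.883 mg/L

For a continuous step input, C/C₀ ≈ ½·erfc((x−vt)/(2√(Dt))).
vt = 0.0528 × 2420 = 127.776 m and 2√(Dt) = 2√(0.630 × 2420) = 78.09 m.
Argument (x−vt)/(2√(Dt)) = (187 − 127.776)/78.09 = 0.7584; ½·erfc(0.7584) = 0.1417.
C = 6.23 × 0.1417 = 0.883 mg/L.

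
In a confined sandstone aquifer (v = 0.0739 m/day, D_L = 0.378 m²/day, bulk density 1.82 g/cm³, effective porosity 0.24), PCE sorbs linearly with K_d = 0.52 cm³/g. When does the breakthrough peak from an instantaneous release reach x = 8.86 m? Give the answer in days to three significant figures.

Retardation factor R = 1 + ρ_b·K_d/n = 1 + 1.82 × 0.52/0.24 = 4.943.
Sorption retards both mechanisms: v_R = v/R = 0.01495 m/day, D_R = D/R = 0.07647 m²/day.
Peak time from v_R²t² + 2D_R t − x² = 0: t = (√(D_R² + v_R²x²) − D_R)/v_R².
√(D_R² + v_R²x²) = √(0.07647² + 0.01495² × 8.86²) = 0.1529; v_R² = 0.0002235.
t = (0.1529 − 0.07647)/0.0002235 = 342 days.

342 days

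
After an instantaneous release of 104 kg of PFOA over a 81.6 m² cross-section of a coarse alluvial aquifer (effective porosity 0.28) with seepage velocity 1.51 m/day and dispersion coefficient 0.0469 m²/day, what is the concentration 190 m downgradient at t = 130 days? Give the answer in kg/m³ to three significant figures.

For an instantaneous plane source, C(x,t) = M/(n_e·A·√(4πDt)) · exp(−(x−vt)²/(4Dt)), with n_e·A the pore (flow) area.
Plume center vt = 1.51 × 130 = 196.3 m, so the well at 190 m is 6.3 m upgradient of the peak.
√(4πDt) = 8.753 m, giving peak height M/(n_e·A·√(4πDt)) = 104/(0.28 × 81.6 × 8.753) = 0.5200 kg/m³.
(x−vt)²/(4Dt) = (-6.3)²/(4 × 0.0469 × 130) = 1.627; exp(−1.627) = 0.1965.
C = 0.5200 × 0.1965 = 0.102 kg/m³.

0.102 kg/m³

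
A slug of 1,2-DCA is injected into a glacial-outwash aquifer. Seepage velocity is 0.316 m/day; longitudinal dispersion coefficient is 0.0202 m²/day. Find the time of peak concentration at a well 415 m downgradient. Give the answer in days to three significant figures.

For the 1D instantaneous-source solution, setting ∂C/∂t = 0 at fixed x gives v²t² + 2Dt − x² = 0, so t = (√(D² + v²x²) − D)/v².
√(D² + v²x²) = √(0.0202² + 0.316² × 415²) = 131.1; v² = 0.099856.
t = (131.1 − 0.0202)/0.099856 = 1310 days (vs. the pure-advection estimate x/v = 1310 d).

1310 days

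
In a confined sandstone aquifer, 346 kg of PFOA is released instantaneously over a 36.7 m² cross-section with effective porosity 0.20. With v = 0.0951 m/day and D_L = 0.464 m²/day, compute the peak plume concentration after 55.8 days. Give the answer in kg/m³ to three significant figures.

The peak of an instantaneous 1D plume sits at x = vt; there the Gaussian factor is 1 and C_max = M/(n_e·A·√(4πDt)), where n_e·A is the pore area the mass is dissolved in.
√(4πDt) = √(4π × 0.464 × 55.8) = 18.04 m, so C_max = 346/(0.20 × 36.7 × 18.04) = 2.61 kg/m³.

2.61 kg/m³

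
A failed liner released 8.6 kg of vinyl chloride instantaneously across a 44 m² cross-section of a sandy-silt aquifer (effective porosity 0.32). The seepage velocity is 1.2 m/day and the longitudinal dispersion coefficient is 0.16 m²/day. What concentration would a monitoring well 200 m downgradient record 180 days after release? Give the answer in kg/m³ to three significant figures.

For an instantaneous plane source, C(x,t) = M/(n_e·A·√(4πDt)) · exp(−(x−vt)²/(4Dt)), with n_e·A the pore (flow) area.
Plume center vt = 1.2 × 180 = 216 m, so the well at 200 m is 16 m upgradient of the peak.
√(4πDt) = 19.02 m, giving peak height M/(n_e·A·√(4πDt)) = 8.6/(0.32 × 44 × 19.02) = 0.03211 kg/m³.
(x−vt)²/(4Dt) = (-16)²/(4 × 0.16 × 180) = 2.222; exp(−2.222) = 0.1084.
C = 0.03211 × 0.1084 = 0.00348 kg/m³.

0.00348 kg/m³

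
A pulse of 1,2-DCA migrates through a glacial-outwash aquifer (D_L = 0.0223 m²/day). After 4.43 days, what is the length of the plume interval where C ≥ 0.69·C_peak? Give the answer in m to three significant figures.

The plume is Gaussian with σ = √(2Dt) = √(2 × 0.0223 × 4.43) = 0.4445 m.
C/C_peak = exp(−Δx²/(2σ²)) = 0.69 ⇒ Δx = σ·√(−2 ln 0.69) = 0.4445 × 0.8615 = 0.3829 m.
Width = 2Δx = 0.766 m.

0.766 m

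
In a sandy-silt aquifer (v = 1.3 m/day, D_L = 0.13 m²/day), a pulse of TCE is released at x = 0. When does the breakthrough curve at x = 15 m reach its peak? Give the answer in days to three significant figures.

For the 1D instantaneous-source solution, setting ∂C/∂t = 0 at fixed x gives v²t² + 2Dt − x² = 0, so t = (√(D² + v²x²) − D)/v².
√(D² + v²x²) = √(0.13² + 1.3² × 15²) = 19.50; v² = 1.69.
t = (19.50 − 0.13)/1.69 = 11.5 days (vs. the pure-advection estimate x/v = 11.5 d).

11.5 days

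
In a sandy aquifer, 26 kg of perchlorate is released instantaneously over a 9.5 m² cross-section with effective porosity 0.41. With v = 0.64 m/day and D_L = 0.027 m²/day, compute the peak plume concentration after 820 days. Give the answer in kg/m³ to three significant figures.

The peak of an instantaneous 1D plume sits at x = vt; there the Gaussian factor is 1 and C_max = M/(n_e·A·√(4πDt)), where n_e·A is the pore area the mass is dissolved in.
√(4πDt) = √(4π × 0.027 × 820) = 16.68 m, so C_max = 26/(0.41 × 9.5 × 16.68) = 0.400 kg/m³.

0.400 kg/m³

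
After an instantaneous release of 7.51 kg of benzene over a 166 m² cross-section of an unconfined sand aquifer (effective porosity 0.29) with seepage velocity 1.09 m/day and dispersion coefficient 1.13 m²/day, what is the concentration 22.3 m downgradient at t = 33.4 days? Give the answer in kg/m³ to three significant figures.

0.00192 kg/m³

For an instantaneous plane source, C(x,t) = M/(n_e·A·√(4πDt)) · exp(−(x−vt)²/(4Dt)), with n_e·A the pore (flow) area.
Plume center vt = 1.09 × 33.4 = 36.406 m, so the well at 22.3 m is 14.106 m upgradient of the peak.
√(4πDt) = 21.78 m, giving peak height M/(n_e·A·√(4πDt)) = 7.51/(0.29 × 166 × 21.78) = 0.007163 kg/m³.
(x−vt)²/(4Dt) = (-14.106)²/(4 × 1.13 × 33.4) = 1.318; exp(−1.318) = 0.2677.
C = 0.007163 × 0.2677 = 0.00192 kg/m³.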